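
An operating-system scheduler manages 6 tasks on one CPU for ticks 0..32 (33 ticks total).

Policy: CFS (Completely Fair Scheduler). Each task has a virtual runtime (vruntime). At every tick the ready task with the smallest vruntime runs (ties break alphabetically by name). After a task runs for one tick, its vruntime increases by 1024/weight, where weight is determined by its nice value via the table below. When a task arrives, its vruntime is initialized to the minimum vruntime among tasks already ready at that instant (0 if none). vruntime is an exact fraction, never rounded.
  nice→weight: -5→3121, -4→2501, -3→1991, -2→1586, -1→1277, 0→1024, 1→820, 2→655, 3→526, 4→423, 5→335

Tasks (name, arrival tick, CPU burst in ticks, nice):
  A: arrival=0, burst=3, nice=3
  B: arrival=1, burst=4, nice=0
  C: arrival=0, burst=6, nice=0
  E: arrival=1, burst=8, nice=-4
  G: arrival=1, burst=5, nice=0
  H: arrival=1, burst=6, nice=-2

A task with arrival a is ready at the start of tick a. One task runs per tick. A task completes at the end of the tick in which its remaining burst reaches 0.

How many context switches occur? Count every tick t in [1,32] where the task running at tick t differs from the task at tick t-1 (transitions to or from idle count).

t=0: vr[A=0 C=0] → run A
t=1: vr[A=512/263 B=0 C=0 E=0 G=0 H=0] → run B
t=2: vr[A=512/263 B=1 C=0 E=0 G=0 H=0] → run C
t=3: vr[A=512/263 B=1 C=1 E=0 G=0 H=0] → run E
t=4: vr[A=512/263 B=1 C=1 E=1024/2501 G=0 H=0] → run G
t=5: vr[A=512/263 B=1 C=1 E=1024/2501 G=1 H=0] → run H
t=6: vr[A=512/263 B=1 C=1 E=1024/2501 G=1 H=512/793] → run E
t=7: vr[A=512/263 B=1 C=1 E=2048/2501 G=1 H=512/793] → run H
t=8: vr[A=512/263 B=1 C=1 E=2048/2501 G=1 H=1024/793] → run E
t=9: vr[A=512/263 B=1 C=1 E=3072/2501 G=1 H=1024/793] → run B
t=10: vr[A=512/263 B=2 C=1 E=3072/2501 G=1 H=1024/793] → run C
t=11: vr[A=512/263 B=2 C=2 E=3072/2501 G=1 H=1024/793] → run G
t=12: vr[A=512/263 B=2 C=2 E=3072/2501 G=2 H=1024/793] → run E
t=13: vr[A=512/263 B=2 C=2 E=4096/2501 G=2 H=1024/793] → run H
t=14: vr[A=512/263 B=2 C=2 E=4096/2501 G=2 H=1536/793] → run E
t=15: vr[A=512/263 B=2 C=2 E=5120/2501 G=2 H=1536/793] → run H
t=16: vr[A=512/263 B=2 C=2 E=5120/2501 G=2 H=2048/793] → run A
t=17: vr[A=1024/263 B=2 C=2 E=5120/2501 G=2 H=2048/793] → run B
t=18: vr[A=1024/263 B=3 C=2 E=5120/2501 G=2 H=2048/793] → run C
t=19: vr[A=1024/263 B=3 C=3 E=5120/2501 G=2 H=2048/793] → run G
t=20: vr[A=1024/263 B=3 C=3 E=5120/2501 G=3 H=2048/793] → run E
t=21: vr[A=1024/263 B=3 C=3 E=6144/2501 G=3 H=2048/793] → run E
t=22: vr[A=1024/263 B=3 C=3 E=7168/2501 G=3 H=2048/793] → run H
t=23: vr[A=1024/263 B=3 C=3 E=7168/2501 G=3 H=2560/793] → run E
t=24: vr[A=1024/263 B=3 C=3 G=3 H=2560/793] → run B
t=25: vr[A=1024/263 C=3 G=3 H=2560/793] → run C
t=26: vr[A=1024/263 C=4 G=3 H=2560/793] → run G
t=27: vr[A=1024/263 C=4 G=4 H=2560/793] → run H
t=28: vr[A=1024/263 C=4 G=4] → run A
t=29: vr[C=4 G=4] → run C
t=30: vr[C=5 G=4] → run G
t=31: vr[C=5] → run C
t=32: (idle)

context switches = 31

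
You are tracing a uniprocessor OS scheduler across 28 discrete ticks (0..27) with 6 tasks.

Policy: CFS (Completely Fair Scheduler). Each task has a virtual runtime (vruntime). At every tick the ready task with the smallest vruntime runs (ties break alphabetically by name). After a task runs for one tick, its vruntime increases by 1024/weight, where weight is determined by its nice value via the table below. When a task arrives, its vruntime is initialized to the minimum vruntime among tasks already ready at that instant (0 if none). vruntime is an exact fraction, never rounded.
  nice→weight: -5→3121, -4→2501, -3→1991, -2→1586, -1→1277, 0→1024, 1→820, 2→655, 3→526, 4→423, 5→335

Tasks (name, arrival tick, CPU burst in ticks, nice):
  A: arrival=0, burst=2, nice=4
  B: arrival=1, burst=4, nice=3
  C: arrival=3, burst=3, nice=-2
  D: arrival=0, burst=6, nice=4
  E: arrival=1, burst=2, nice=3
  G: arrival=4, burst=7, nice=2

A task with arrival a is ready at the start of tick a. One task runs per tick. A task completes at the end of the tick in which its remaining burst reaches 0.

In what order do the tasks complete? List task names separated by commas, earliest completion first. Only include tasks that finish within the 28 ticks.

completion order = C, E, A, B, G, D

t=0: vr[A=0 D=0] → run A
t=1: vr[A=1024/423 B=0 D=0 E=0] → run B
t=2: vr[A=1024/423 B=512/263 D=0 E=0] → run D
t=3: vr[A=1024/423 B=512/263 C=0 D=1024/423 E=0] → run C
t=4: vr[A=1024/423 B=512/263 C=512/793 D=1024/423 E=0 G=0] → run E
t=5: vr[A=1024/423 B=512/263 C=512/793 D=1024/423 E=512/263 G=0] → run G
t=6: vr[A=1024/423 B=512/263 C=512/793 D=1024/423 E=512/263 G=1024/655] → run C
t=7: vr[A=1024/423 B=512/263 C=1024/793 D=1024/423 E=512/263 G=1024/655] → run C
t=8: vr[A=1024/423 B=512/263 D=1024/423 E=512/263 G=1024/655] → run G
t=9: vr[A=1024/423 B=512/263 D=1024/423 E=512/263 G=2048/655] → run B
t=10: vr[A=1024/423 B=1024/263 D=1024/423 E=512/263 G=2048/655] → run E
t=11: vr[A=1024/423 B=1024/263 D=1024/423 G=2048/655] → run A
t=12: vr[B=1024/263 D=1024/423 G=2048/655] → run D
t=13: vr[B=1024/263 D=2048/423 G=2048/655] → run G
t=14: vr[B=1024/263 D=2048/423 G=3072/655] → run B
t=15: vr[B=1536/263 D=2048/423 G=3072/655] → run G
t=16: vr[B=1536/263 D=2048/423 G=4096/655] → run D
t=17: vr[B=1536/263 D=1024/141 G=4096/655] → run B
t=18: vr[D=1024/141 G=4096/655] → run G
t=19: vr[D=1024/141 G=1024/131] → run D
t=20: vr[D=4096/423 G=1024/131] → run G
t=21: vr[D=4096/423 G=6144/655] → run G
t=22: vr[D=4096/423] → run D
t=23: vr[D=5120/423] → run D
t=24: (idle)
t=25: (idle)
t=26: (idle)
t=27: (idle)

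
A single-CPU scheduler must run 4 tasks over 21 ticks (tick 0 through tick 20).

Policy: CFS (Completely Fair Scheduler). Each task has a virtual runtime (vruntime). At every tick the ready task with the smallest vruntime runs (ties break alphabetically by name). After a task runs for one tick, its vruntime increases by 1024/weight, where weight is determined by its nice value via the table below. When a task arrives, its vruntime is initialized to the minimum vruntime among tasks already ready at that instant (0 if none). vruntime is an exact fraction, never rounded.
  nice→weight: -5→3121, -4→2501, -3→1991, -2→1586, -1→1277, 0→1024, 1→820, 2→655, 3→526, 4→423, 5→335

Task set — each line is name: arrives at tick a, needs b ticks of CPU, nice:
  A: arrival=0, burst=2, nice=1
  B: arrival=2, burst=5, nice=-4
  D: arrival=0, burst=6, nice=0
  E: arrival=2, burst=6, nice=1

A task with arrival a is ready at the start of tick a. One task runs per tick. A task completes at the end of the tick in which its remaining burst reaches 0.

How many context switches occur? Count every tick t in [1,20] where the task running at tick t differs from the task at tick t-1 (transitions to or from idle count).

context switches = 17

t=0: vr[A=0 D=0] → run A
t=1: vr[A=256/205 D=0] → run D
t=2: vr[A=256/205 B=1 D=1 E=1] → run B
t=3: vr[A=256/205 B=3525/2501 D=1 E=1] → run D
t=4: vr[A=256/205 B=3525/2501 D=2 E=1] → run E
t=5: vr[A=256/205 B=3525/2501 D=2 E=461/205] → run A
t=6: vr[B=3525/2501 D=2 E=461/205] → run B
t=7: vr[B=4549/2501 D=2 E=461/205] → run B
t=8: vr[B=5573/2501 D=2 E=461/205] → run D
t=9: vr[B=5573/2501 D=3 E=461/205] → run B
t=10: vr[B=6597/2501 D=3 E=461/205] → run E
t=11: vr[B=6597/2501 D=3 E=717/205] → run B
t=12: vr[D=3 E=717/205] → run D
t=13: vr[D=4 E=717/205] → run E
t=14: vr[D=4 E=973/205] → run D
t=15: vr[D=5 E=973/205] → run E
t=16: vr[D=5 E=1229/205] → run D
t=17: vr[E=1229/205] → run E
t=18: vr[E=297/41] → run E
t=19: (idle)
t=20: (idle)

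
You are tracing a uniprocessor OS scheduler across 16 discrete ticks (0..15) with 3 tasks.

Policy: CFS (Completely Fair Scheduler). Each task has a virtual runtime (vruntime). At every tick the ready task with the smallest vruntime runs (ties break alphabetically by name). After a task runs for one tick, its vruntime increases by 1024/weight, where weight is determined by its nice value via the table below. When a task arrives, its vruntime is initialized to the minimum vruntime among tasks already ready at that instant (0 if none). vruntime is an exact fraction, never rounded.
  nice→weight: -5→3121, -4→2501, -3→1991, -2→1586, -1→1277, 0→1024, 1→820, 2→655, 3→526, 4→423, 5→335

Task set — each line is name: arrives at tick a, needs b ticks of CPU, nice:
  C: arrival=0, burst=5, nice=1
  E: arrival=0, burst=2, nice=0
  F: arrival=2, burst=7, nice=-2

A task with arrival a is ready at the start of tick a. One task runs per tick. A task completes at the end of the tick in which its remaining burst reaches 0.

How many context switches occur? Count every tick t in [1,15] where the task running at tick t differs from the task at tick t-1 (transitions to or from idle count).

context switches = 10

t=0: vr[C=0 E=0] → run C
t=1: vr[C=256/205 E=0] → run E
t=2: vr[C=256/205 E=1 F=1] → run E
t=3: vr[C=256/205 F=1] → run F
t=4: vr[C=256/205 F=1305/793] → run C
t=5: vr[C=512/205 F=1305/793] → run F
t=6: vr[C=512/205 F=1817/793] → run F
t=7: vr[C=512/205 F=2329/793] → run C
t=8: vr[C=768/205 F=2329/793] → run F
t=9: vr[C=768/205 F=2841/793] → run F
t=10: vr[C=768/205 F=3353/793] → run C
t=11: vr[C=1024/205 F=3353/793] → run F
t=12: vr[C=1024/205 F=3865/793] → run F
t=13: vr[C=1024/205] → run C
t=14: (idle)
t=15: (idle)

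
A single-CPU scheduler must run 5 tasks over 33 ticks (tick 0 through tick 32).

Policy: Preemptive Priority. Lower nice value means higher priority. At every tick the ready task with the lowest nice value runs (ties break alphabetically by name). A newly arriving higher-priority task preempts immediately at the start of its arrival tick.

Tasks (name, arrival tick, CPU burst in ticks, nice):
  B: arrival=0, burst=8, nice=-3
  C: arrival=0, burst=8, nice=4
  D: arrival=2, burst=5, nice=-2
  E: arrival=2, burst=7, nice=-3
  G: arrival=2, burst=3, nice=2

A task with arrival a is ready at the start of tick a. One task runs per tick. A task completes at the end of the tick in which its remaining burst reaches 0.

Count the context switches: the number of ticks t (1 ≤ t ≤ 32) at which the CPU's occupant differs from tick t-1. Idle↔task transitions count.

t=0: ready={B,C} → run B
t=1: ready={B,C} → run B
t=2: ready={B,C,D,E,G} → run B
t=3: ready={B,C,D,E,G} → run B
t=4: ready={B,C,D,E,G} → run B
t=5: ready={B,C,D,E,G} → run B
t=6: ready={B,C,D,E,G} → run B
t=7: ready={B,C,D,E,G} → run B
t=8: ready={C,D,E,G} → run E
t=9: ready={C,D,E,G} → run E
t=10: ready={C,D,E,G} → run E
t=11: ready={C,D,E,G} → run E
t=12: ready={C,D,E,G} → run E
t=13: ready={C,D,E,G} → run E
t=14: ready={C,D,E,G} → run E
t=15: ready={C,D,G} → run D
t=16: ready={C,D,G} → run D
t=17: ready={C,D,G} → run D
t=18: ready={C,D,G} → run D
t=19: ready={C,D,G} → run D
t=20: ready={C,G} → run G
t=21: ready={C,G} → run G
t=22: ready={C,G} → run G
t=23: ready={C} → run C
t=24: ready={C} → run C
t=25: ready={C} → run C
t=26: ready={C} → run C
t=27: ready={C} → run C
t=28: ready={C} → run C
t=29: ready={C} → run C
t=30: ready={C} → run C
t=31: (idle)
t=32: (idle)

context switches = 5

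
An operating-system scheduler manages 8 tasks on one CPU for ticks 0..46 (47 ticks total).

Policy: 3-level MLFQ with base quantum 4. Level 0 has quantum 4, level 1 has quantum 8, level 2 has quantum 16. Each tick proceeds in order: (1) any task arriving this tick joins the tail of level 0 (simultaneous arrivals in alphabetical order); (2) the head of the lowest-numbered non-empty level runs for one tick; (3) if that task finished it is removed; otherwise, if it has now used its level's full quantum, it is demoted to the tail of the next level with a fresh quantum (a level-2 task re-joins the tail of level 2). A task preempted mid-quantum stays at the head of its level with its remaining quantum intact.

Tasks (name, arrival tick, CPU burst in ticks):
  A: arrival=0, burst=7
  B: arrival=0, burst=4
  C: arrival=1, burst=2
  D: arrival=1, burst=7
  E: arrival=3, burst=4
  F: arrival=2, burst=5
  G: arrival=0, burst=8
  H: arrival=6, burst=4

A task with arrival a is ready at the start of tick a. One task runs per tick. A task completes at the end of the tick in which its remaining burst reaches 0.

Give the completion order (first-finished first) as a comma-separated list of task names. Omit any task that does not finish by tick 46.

t=0: L0/L1/L2 = ABG/-/- → run A
t=1: L0/L1/L2 = ABGCD/-/- → run A
t=2: L0/L1/L2 = ABGCDF/-/- → run A
t=3: L0/L1/L2 = ABGCDFE/-/- → run A
t=4: L0/L1/L2 = BGCDFE/A/- → run B
t=5: L0/L1/L2 = BGCDFE/A/- → run B
t=6: L0/L1/L2 = BGCDFEH/A/- → run B
t=7: L0/L1/L2 = BGCDFEH/A/- → run B
t=8: L0/L1/L2 = GCDFEH/A/- → run G
t=9: L0/L1/L2 = GCDFEH/A/- → run G
t=10: L0/L1/L2 = GCDFEH/A/- → run G
t=11: L0/L1/L2 = GCDFEH/A/- → run G
t=12: L0/L1/L2 = CDFEH/AG/- → run C
t=13: L0/L1/L2 = CDFEH/AG/- → run C
t=14: L0/L1/L2 = DFEH/AG/- → run D
t=15: L0/L1/L2 = DFEH/AG/- → run D
t=16: L0/L1/L2 = DFEH/AG/- → run D
t=17: L0/L1/L2 = DFEH/AG/- → run D
t=18: L0/L1/L2 = FEH/AGD/- → run F
t=19: L0/L1/L2 = FEH/AGD/- → run F
t=20: L0/L1/L2 = FEH/AGD/- → run F
t=21: L0/L1/L2 = FEH/AGD/- → run F
t=22: L0/L1/L2 = EH/AGDF/- → run E
t=23: L0/L1/L2 = EH/AGDF/- → run E
t=24: L0/L1/L2 = EH/AGDF/- → run E
t=25: L0/L1/L2 = EH/AGDF/- → run E
t=26: L0/L1/L2 = H/AGDF/- → run H
t=27: L0/L1/L2 = H/AGDF/- → run H
t=28: L0/L1/L2 = H/AGDF/- → run H
t=29: L0/L1/L2 = H/AGDF/- → run H
t=30: L0/L1/L2 = -/AGDF/- → run A
t=31: L0/L1/L2 = -/AGDF/- → run A
t=32: L0/L1/L2 = -/AGDF/- → run A
t=33: L0/L1/L2 = -/GDF/- → run G
t=34: L0/L1/L2 = -/GDF/- → run G
t=35: L0/L1/L2 = -/GDF/- → run G
t=36: L0/L1/L2 = -/GDF/- → run G
t=37: L0/L1/L2 = -/DF/- → run D
t=38: L0/L1/L2 = -/DF/- → run D
t=39: L0/L1/L2 = -/DF/- → run D
t=40: L0/L1/L2 = -/F/- → run F
t=41: (idle)
t=42: (idle)
t=43: (idle)
t=44: (idle)
t=45: (idle)
t=46: (idle)

completion order = B, C, E, H, A, G, D, F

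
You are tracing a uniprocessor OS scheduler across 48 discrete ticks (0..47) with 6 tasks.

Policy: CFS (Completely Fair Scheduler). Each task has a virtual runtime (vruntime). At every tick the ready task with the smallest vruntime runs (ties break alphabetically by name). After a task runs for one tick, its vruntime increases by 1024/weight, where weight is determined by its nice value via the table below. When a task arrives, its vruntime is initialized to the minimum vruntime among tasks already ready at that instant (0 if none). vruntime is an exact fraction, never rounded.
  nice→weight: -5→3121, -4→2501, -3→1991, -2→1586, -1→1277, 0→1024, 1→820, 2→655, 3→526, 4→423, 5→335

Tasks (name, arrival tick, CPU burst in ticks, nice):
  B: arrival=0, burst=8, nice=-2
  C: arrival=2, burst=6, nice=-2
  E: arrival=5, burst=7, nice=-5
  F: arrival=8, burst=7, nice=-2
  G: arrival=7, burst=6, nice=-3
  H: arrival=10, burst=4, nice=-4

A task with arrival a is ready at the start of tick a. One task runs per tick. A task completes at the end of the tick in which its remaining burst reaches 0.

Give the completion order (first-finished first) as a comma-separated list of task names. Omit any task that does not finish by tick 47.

completion order = H, E, B, C, G, F

t=0: vr[B=0] → run B
t=1: vr[B=512/793] → run B
t=2: vr[B=1024/793 C=1024/793] → run B
t=3: vr[B=1536/793 C=1024/793] → run C
t=4: vr[B=1536/793 C=1536/793] → run B
t=5: vr[B=2048/793 C=1536/793 E=1536/793] → run C
t=6: vr[B=2048/793 C=2048/793 E=1536/793] → run E
t=7: vr[B=2048/793 C=2048/793 E=5605888/2474953 G=5605888/2474953] → run E
t=8: vr[B=2048/793 C=2048/793 E=6417920/2474953 F=5605888/2474953 G=5605888/2474953] → run F
t=9: vr[B=2048/793 C=2048/793 E=6417920/2474953 F=7203840/2474953 G=5605888/2474953] → run G
t=10: vr[B=2048/793 C=2048/793 E=6417920/2474953 F=7203840/2474953 G=13695674880/4927631423 H=2048/793] → run B
t=11: vr[B=2560/793 C=2048/793 E=6417920/2474953 F=7203840/2474953 G=13695674880/4927631423 H=2048/793] → run C
t=12: vr[B=2560/793 C=2560/793 E=6417920/2474953 F=7203840/2474953 G=13695674880/4927631423 H=2048/793] → run H
t=13: vr[B=2560/793 C=2560/793 E=6417920/2474953 F=7203840/2474953 G=13695674880/4927631423 H=97280/32513] → run E
t=14: vr[B=2560/793 C=2560/793 E=7229952/2474953 F=7203840/2474953 G=13695674880/4927631423 H=97280/32513] → run G
t=15: vr[B=2560/793 C=2560/793 E=7229952/2474953 F=7203840/2474953 G=16230026752/4927631423 H=97280/32513] → run F
t=16: vr[B=2560/793 C=2560/793 E=7229952/2474953 F=8801792/2474953 G=16230026752/4927631423 H=97280/32513] → run E
t=17: vr[B=2560/793 C=2560/793 E=8041984/2474953 F=8801792/2474953 G=16230026752/4927631423 H=97280/32513] → run H
t=18: vr[B=2560/793 C=2560/793 E=8041984/2474953 F=8801792/2474953 G=16230026752/4927631423 H=110592/32513] → run B
t=19: vr[B=3072/793 C=2560/793 E=8041984/2474953 F=8801792/2474953 G=16230026752/4927631423 H=110592/32513] → run C
t=20: vr[B=3072/793 C=3072/793 E=8041984/2474953 F=8801792/2474953 G=16230026752/4927631423 H=110592/32513] → run E
t=21: vr[B=3072/793 C=3072/793 E=8854016/2474953 F=8801792/2474953 G=16230026752/4927631423 H=110592/32513] → run G
t=22: vr[B=3072/793 C=3072/793 E=8854016/2474953 F=8801792/2474953 G=18764378624/4927631423 H=110592/32513] → run H
t=23: vr[B=3072/793 C=3072/793 E=8854016/2474953 F=8801792/2474953 G=18764378624/4927631423 H=123904/32513] → run F
t=24: vr[B=3072/793 C=3072/793 E=8854016/2474953 F=10399744/2474953 G=18764378624/4927631423 H=123904/32513] → run E
t=25: vr[B=3072/793 C=3072/793 E=9666048/2474953 F=10399744/2474953 G=18764378624/4927631423 H=123904/32513] → run G
t=26: vr[B=3072/793 C=3072/793 E=9666048/2474953 F=10399744/2474953 G=21298730496/4927631423 H=123904/32513] → run H
t=27: vr[B=3072/793 C=3072/793 E=9666048/2474953 F=10399744/2474953 G=21298730496/4927631423] → run B
t=28: vr[B=3584/793 C=3072/793 E=9666048/2474953 F=10399744/2474953 G=21298730496/4927631423] → run C
t=29: vr[B=3584/793 C=3584/793 E=9666048/2474953 F=10399744/2474953 G=21298730496/4927631423] → run E
t=30: vr[B=3584/793 C=3584/793 F=10399744/2474953 G=21298730496/4927631423] → run F
t=31: vr[B=3584/793 C=3584/793 F=11997696/2474953 G=21298730496/4927631423] → run G
t=32: vr[B=3584/793 C=3584/793 F=11997696/2474953 G=23833082368/4927631423] → run B
t=33: vr[C=3584/793 F=11997696/2474953 G=23833082368/4927631423] → run C
t=34: vr[F=11997696/2474953 G=23833082368/4927631423] → run G
t=35: vr[F=11997696/2474953] → run F
t=36: vr[F=13595648/2474953] → run F
t=37: vr[F=15193600/2474953] → run F
t=38: (idle)
t=39: (idle)
t=40: (idle)
t=41: (idle)
t=42: (idle)
t=43: (idle)
t=44: (idle)
t=45: (idle)
t=46: (idle)
t=47: (idle)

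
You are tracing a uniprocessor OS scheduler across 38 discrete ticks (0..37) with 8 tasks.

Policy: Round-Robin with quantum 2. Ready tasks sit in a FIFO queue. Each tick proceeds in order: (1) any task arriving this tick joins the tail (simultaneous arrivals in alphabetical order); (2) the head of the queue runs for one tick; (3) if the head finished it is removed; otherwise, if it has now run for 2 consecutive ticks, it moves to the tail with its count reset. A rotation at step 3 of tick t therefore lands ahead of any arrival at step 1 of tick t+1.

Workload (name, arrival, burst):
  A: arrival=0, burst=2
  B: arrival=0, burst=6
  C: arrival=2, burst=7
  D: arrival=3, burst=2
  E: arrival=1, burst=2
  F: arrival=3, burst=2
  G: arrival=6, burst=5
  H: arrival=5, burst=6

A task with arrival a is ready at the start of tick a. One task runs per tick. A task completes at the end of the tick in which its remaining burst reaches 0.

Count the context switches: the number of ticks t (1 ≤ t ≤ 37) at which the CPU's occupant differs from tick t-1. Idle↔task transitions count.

context switches = 17

t=0: queue=[A,B] q_used=0 → run A
t=1: queue=[A,B,E] q_used=1 → run A
t=2: queue=[B,E,C] q_used=0 → run B
t=3: queue=[B,E,C,D,F] q_used=1 → run B
t=4: queue=[E,C,D,F,B] q_used=0 → run E
t=5: queue=[E,C,D,F,B,H] q_used=1 → run E
t=6: queue=[C,D,F,B,H,G] q_used=0 → run C
t=7: queue=[C,D,F,B,H,G] q_used=1 → run C
t=8: queue=[D,F,B,H,G,C] q_used=0 → run D
t=9: queue=[D,F,B,H,G,C] q_used=1 → run D
t=10: queue=[F,B,H,G,C] q_used=0 → run F
t=11: queue=[F,B,H,G,C] q_used=1 → run F
t=12: queue=[B,H,G,C] q_used=0 → run B
t=13: queue=[B,H,G,C] q_used=1 → run B
t=14: queue=[H,G,C,B] q_used=0 → run H
t=15: queue=[H,G,C,B] q_used=1 → run H
t=16: queue=[G,C,B,H] q_used=0 → run G
t=17: queue=[G,C,B,H] q_used=1 → run G
t=18: queue=[C,B,H,G] q_used=0 → run C
t=19: queue=[C,B,H,G] q_used=1 → run C
t=20: queue=[B,H,G,C] q_used=0 → run B
t=21: queue=[B,H,G,C] q_used=1 → run B
t=22: queue=[H,G,C] q_used=0 → run H
t=23: queue=[H,G,C] q_used=1 → run H
t=24: queue=[G,C,H] q_used=0 → run G
t=25: queue=[G,C,H] q_used=1 → run G
t=26: queue=[C,H,G] q_used=0 → run C
t=27: queue=[C,H,G] q_used=1 → run C
t=28: queue=[H,G,C] q_used=0 → run H
t=29: queue=[H,G,C] q_used=1 → run H
t=30: queue=[G,C] q_used=0 → run G
t=31: queue=[C] q_used=0 → run C
t=32: (idle)
t=33: (idle)
t=34: (idle)
t=35: (idle)
t=36: (idle)
t=37: (idle)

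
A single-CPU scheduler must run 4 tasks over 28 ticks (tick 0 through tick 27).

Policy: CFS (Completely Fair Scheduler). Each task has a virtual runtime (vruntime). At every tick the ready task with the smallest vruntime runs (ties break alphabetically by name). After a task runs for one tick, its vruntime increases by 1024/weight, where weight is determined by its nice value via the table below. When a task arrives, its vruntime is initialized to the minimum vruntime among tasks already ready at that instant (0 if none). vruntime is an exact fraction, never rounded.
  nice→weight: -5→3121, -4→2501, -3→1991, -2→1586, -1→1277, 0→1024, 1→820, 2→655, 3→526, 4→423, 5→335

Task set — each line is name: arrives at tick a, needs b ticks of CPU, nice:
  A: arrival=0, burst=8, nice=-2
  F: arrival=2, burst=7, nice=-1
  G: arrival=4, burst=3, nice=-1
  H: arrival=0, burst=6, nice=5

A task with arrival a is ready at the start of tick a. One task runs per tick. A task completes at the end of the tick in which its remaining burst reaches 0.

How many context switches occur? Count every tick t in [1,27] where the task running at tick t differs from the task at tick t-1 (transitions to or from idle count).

context switches = 19

t=0: vr[A=0 H=0] → run A
t=1: vr[A=512/793 H=0] → run H
t=2: vr[A=512/793 F=512/793 H=1024/335] → run A
t=3: vr[A=1024/793 F=512/793 H=1024/335] → run F
t=4: vr[A=1024/793 F=1465856/1012661 G=1024/793 H=1024/335] → run A
t=5: vr[A=1536/793 F=1465856/1012661 G=1024/793 H=1024/335] → run G
t=6: vr[A=1536/793 F=1465856/1012661 G=2119680/1012661 H=1024/335] → run F
t=7: vr[A=1536/793 F=2277888/1012661 G=2119680/1012661 H=1024/335] → run A
t=8: vr[A=2048/793 F=2277888/1012661 G=2119680/1012661 H=1024/335] → run G
t=9: vr[A=2048/793 F=2277888/1012661 G=2931712/1012661 H=1024/335] → run F
t=10: vr[A=2048/793 F=3089920/1012661 G=2931712/1012661 H=1024/335] → run A
t=11: vr[A=2560/793 F=3089920/1012661 G=2931712/1012661 H=1024/335] → run G
t=12: vr[A=2560/793 F=3089920/1012661 H=1024/335] → run F
t=13: vr[A=2560/793 F=3901952/1012661 H=1024/335] → run H
t=14: vr[A=2560/793 F=3901952/1012661 H=2048/335] → run A
t=15: vr[A=3072/793 F=3901952/1012661 H=2048/335] → run F
t=16: vr[A=3072/793 F=4713984/1012661 H=2048/335] → run A
t=17: vr[A=3584/793 F=4713984/1012661 H=2048/335] → run A
t=18: vr[F=4713984/1012661 H=2048/335] → run F
t=19: vr[F=5526016/1012661 H=2048/335] → run F
t=20: vr[H=2048/335] → run H
t=21: vr[H=3072/335] → run H
t=22: vr[H=4096/335] → run H
t=23: vr[H=1024/67] → run H
t=24: (idle)
t=25: (idle)
t=26: (idle)
t=27: (idle)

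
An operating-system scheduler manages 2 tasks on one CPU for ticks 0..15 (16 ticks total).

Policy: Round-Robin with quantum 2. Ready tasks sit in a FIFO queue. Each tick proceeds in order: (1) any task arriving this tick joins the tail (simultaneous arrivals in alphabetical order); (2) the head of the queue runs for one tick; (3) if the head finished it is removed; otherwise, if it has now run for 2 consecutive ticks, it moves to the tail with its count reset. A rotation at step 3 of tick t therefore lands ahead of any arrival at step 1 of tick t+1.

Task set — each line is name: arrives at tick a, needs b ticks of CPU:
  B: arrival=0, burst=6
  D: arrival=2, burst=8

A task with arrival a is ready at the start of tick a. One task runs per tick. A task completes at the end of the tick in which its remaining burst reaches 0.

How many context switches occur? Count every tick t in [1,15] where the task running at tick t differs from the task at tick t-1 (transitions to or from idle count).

context switches = 4

t=0: queue=[B] q_used=0 → run B
t=1: queue=[B] q_used=1 → run B
t=2: queue=[B,D] q_used=0 → run B
t=3: queue=[B,D] q_used=1 → run B
t=4: queue=[D,B] q_used=0 → run D
t=5: queue=[D,B] q_used=1 → run D
t=6: queue=[B,D] q_used=0 → run B
t=7: queue=[B,D] q_used=1 → run B
t=8: queue=[D] q_used=0 → run D
t=9: queue=[D] q_used=1 → run D
t=10: queue=[D] q_used=0 → run D
t=11: queue=[D] q_used=1 → run D
t=12: queue=[D] q_used=0 → run D
t=13: queue=[D] q_used=1 → run D
t=14: (idle)
t=15: (idle)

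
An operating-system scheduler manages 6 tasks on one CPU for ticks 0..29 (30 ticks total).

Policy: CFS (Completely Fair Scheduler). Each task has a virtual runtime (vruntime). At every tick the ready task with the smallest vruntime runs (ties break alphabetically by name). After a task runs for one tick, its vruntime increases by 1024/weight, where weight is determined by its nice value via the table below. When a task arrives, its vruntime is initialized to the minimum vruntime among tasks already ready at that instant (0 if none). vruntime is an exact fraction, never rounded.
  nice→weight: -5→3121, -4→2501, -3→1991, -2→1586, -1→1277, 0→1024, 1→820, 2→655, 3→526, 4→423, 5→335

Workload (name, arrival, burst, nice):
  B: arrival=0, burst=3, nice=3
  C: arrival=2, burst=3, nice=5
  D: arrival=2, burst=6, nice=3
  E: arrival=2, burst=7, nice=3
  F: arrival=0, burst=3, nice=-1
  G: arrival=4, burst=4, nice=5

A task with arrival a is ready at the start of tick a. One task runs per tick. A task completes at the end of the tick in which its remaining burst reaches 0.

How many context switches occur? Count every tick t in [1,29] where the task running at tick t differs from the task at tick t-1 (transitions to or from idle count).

context switches = 25

t=0: vr[B=0 F=0] → run B
t=1: vr[B=512/263 F=0] → run F
t=2: vr[B=512/263 C=1024/1277 D=1024/1277 E=1024/1277 F=1024/1277] → run C
t=3: vr[B=512/263 C=1650688/427795 D=1024/1277 E=1024/1277 F=1024/1277] → run D
t=4: vr[B=512/263 C=1650688/427795 D=923136/335851 E=1024/1277 F=1024/1277 G=1024/1277] → run E
t=5: vr[B=512/263 C=1650688/427795 D=923136/335851 E=923136/335851 F=1024/1277 G=1024/1277] → run F
t=6: vr[B=512/263 C=1650688/427795 D=923136/335851 E=923136/335851 F=2048/1277 G=1024/1277] → run G
t=7: vr[B=512/263 C=1650688/427795 D=923136/335851 E=923136/335851 F=2048/1277 G=1650688/427795] → run F
t=8: vr[B=512/263 C=1650688/427795 D=923136/335851 E=923136/335851 G=1650688/427795] → run B
t=9: vr[B=1024/263 C=1650688/427795 D=923136/335851 E=923136/335851 G=1650688/427795] → run D
t=10: vr[B=1024/263 C=1650688/427795 D=1576960/335851 E=923136/335851 G=1650688/427795] → run E
t=11: vr[B=1024/263 C=1650688/427795 D=1576960/335851 E=1576960/335851 G=1650688/427795] → run C
t=12: vr[B=1024/263 C=2958336/427795 D=1576960/335851 E=1576960/335851 G=1650688/427795] → run G
t=13: vr[B=1024/263 C=2958336/427795 D=1576960/335851 E=1576960/335851 G=2958336/427795] → run B
t=14: vr[C=2958336/427795 D=1576960/335851 E=1576960/335851 G=2958336/427795] → run D
t=15: vr[C=2958336/427795 D=2230784/335851 E=1576960/335851 G=2958336/427795] → run E
t=16: vr[C=2958336/427795 D=2230784/335851 E=2230784/335851 G=2958336/427795] → run D
t=17: vr[C=2958336/427795 D=2884608/335851 E=2230784/335851 G=2958336/427795] → run E
t=18: vr[C=2958336/427795 D=2884608/335851 E=2884608/335851 G=2958336/427795] → run C
t=19: vr[D=2884608/335851 E=2884608/335851 G=2958336/427795] → run G
t=20: vr[D=2884608/335851 E=2884608/335851 G=4265984/427795] → run D
t=21: vr[D=3538432/335851 E=2884608/335851 G=4265984/427795] → run E
t=22: vr[D=3538432/335851 E=3538432/335851 G=4265984/427795] → run G
t=23: vr[D=3538432/335851 E=3538432/335851] → run D
t=24: vr[E=3538432/335851] → run E
t=25: vr[E=4192256/335851] → run E
t=26: (idle)
t=27: (idle)
t=28: (idle)
t=29: (idle)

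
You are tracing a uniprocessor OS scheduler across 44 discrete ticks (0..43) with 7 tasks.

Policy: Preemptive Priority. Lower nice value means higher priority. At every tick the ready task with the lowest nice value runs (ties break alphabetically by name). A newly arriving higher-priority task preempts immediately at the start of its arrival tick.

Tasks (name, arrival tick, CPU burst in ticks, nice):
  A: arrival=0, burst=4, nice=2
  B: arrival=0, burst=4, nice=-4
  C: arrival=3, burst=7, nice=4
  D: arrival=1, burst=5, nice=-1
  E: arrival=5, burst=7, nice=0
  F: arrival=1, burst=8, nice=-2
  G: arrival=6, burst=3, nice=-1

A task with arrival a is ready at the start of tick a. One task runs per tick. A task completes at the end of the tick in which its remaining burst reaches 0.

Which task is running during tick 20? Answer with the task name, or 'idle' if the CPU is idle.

running at tick 20 = E

t=0: ready={A,B} → run B
t=1: ready={A,B,D,F} → run B
t=2: ready={A,B,D,F} → run B
t=3: ready={A,B,C,D,F} → run B
t=4: ready={A,C,D,F} → run F
t=5: ready={A,C,D,E,F} → run F
t=6: ready={A,C,D,E,F,G} → run F
t=7: ready={A,C,D,E,F,G} → run F
t=8: ready={A,C,D,E,F,G} → run F
t=9: ready={A,C,D,E,F,G} → run F
t=10: ready={A,C,D,E,F,G} → run F
t=11: ready={A,C,D,E,F,G} → run F
t=12: ready={A,C,D,E,G} → run D
t=13: ready={A,C,D,E,G} → run D
t=14: ready={A,C,D,E,G} → run D
t=15: ready={A,C,D,E,G} → run D
t=16: ready={A,C,D,E,G} → run D
t=17: ready={A,C,E,G} → run G
t=18: ready={A,C,E,G} → run G
t=19: ready={A,C,E,G} → run G
t=20: ready={A,C,E} → run E
t=21: ready={A,C,E} → run E
t=22: ready={A,C,E} → run E
t=23: ready={A,C,E} → run E
t=24: ready={A,C,E} → run E
t=25: ready={A,C,E} → run E
t=26: ready={A,C,E} → run E
t=27: ready={A,C} → run A
t=28: ready={A,C} → run A
t=29: ready={A,C} → run A
t=30: ready={A,C} → run A
t=31: ready={C} → run C
t=32: ready={C} → run C
t=33: ready={C} → run C
t=34: ready={C} → run C
t=35: ready={C} → run C
t=36: ready={C} → run C
t=37: ready={C} → run C
t=38: (idle)
t=39: (idle)
t=40: (idle)
t=41: (idle)
t=42: (idle)
t=43: (idle)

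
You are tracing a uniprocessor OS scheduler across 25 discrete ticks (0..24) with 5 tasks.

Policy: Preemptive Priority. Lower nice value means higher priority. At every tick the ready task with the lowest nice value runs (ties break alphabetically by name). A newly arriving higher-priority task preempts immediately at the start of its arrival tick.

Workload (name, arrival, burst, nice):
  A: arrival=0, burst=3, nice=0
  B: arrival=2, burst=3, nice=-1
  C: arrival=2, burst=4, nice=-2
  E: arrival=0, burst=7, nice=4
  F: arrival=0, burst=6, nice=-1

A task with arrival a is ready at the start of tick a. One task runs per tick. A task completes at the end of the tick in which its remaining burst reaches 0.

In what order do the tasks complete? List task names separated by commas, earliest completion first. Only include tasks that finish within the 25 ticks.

completion order = C, B, F, A, E

t=0: ready={A,E,F} → run F
t=1: ready={A,E,F} → run F
t=2: ready={A,B,C,E,F} → run C
t=3: ready={A,B,C,E,F} → run C
t=4: ready={A,B,C,E,F} → run C
t=5: ready={A,B,C,E,F} → run C
t=6: ready={A,B,E,F} → run B
t=7: ready={A,B,E,F} → run B
t=8: ready={A,B,E,F} → run B
t=9: ready={A,E,F} → run F
t=10: ready={A,E,F} → run F
t=11: ready={A,E,F} → run F
t=12: ready={A,E,F} → run F
t=13: ready={A,E} → run A
t=14: ready={A,E} → run A
t=15: ready={A,E} → run A
t=16: ready={E} → run E
t=17: ready={E} → run E
t=18: ready={E} → run E
t=19: ready={E} → run E
t=20: ready={E} → run E
t=21: ready={E} → run E
t=22: ready={E} → run E
t=23: (idle)
t=24: (idle)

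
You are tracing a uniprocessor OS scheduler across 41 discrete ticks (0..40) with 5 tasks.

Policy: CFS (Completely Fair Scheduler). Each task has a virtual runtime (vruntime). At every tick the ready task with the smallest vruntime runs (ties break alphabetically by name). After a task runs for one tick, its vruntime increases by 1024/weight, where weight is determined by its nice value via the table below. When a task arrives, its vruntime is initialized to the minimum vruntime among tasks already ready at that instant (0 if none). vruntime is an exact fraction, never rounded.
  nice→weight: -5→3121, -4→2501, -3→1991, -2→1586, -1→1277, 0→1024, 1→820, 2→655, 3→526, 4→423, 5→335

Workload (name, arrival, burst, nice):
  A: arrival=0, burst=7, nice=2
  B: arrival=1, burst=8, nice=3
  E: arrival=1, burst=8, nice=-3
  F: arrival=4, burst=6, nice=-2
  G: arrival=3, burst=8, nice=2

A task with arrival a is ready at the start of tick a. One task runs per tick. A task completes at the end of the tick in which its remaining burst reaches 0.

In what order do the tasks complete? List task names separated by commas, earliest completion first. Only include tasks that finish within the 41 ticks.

t=0: vr[A=0] → run A
t=1: vr[A=1024/655 B=1024/655 E=1024/655] → run A
t=2: vr[A=2048/655 B=1024/655 E=1024/655] → run B
t=3: vr[A=2048/655 B=604672/172265 E=1024/655 G=1024/655] → run E
t=4: vr[A=2048/655 B=604672/172265 E=2709504/1304105 F=1024/655 G=1024/655] → run F
t=5: vr[A=2048/655 B=604672/172265 E=2709504/1304105 F=1147392/519415 G=1024/655] → run G
t=6: vr[A=2048/655 B=604672/172265 E=2709504/1304105 F=1147392/519415 G=2048/655] → run E
t=7: vr[A=2048/655 B=604672/172265 E=3380224/1304105 F=1147392/519415 G=2048/655] → run F
t=8: vr[A=2048/655 B=604672/172265 E=3380224/1304105 F=1482752/519415 G=2048/655] → run E
t=9: vr[A=2048/655 B=604672/172265 E=4050944/1304105 F=1482752/519415 G=2048/655] → run F
t=10: vr[A=2048/655 B=604672/172265 E=4050944/1304105 F=1818112/519415 G=2048/655] → run E
t=11: vr[A=2048/655 B=604672/172265 E=4721664/1304105 F=1818112/519415 G=2048/655] → run A
t=12: vr[A=3072/655 B=604672/172265 E=4721664/1304105 F=1818112/519415 G=2048/655] → run G
t=13: vr[A=3072/655 B=604672/172265 E=4721664/1304105 F=1818112/519415 G=3072/655] → run F
t=14: vr[A=3072/655 B=604672/172265 E=4721664/1304105 F=2153472/519415 G=3072/655] → run B
t=15: vr[A=3072/655 B=940032/172265 E=4721664/1304105 F=2153472/519415 G=3072/655] → run E
t=16: vr[A=3072/655 B=940032/172265 E=5392384/1304105 F=2153472/519415 G=3072/655] → run E
t=17: vr[A=3072/655 B=940032/172265 E=6063104/1304105 F=2153472/519415 G=3072/655] → run F
t=18: vr[A=3072/655 B=940032/172265 E=6063104/1304105 F=2488832/519415 G=3072/655] → run E
t=19: vr[A=3072/655 B=940032/172265 E=6733824/1304105 F=2488832/519415 G=3072/655] → run A
t=20: vr[A=4096/655 B=940032/172265 E=6733824/1304105 F=2488832/519415 G=3072/655] → run G
t=21: vr[A=4096/655 B=940032/172265 E=6733824/1304105 F=2488832/519415 G=4096/655] → run F
t=22: vr[A=4096/655 B=940032/172265 E=6733824/1304105 G=4096/655] → run E
t=23: vr[A=4096/655 B=940032/172265 G=4096/655] → run B
t=24: vr[A=4096/655 B=1275392/172265 G=4096/655] → run A
t=25: vr[A=1024/131 B=1275392/172265 G=4096/655] → run G
t=26: vr[A=1024/131 B=1275392/172265 G=1024/131] → run B
t=27: vr[A=1024/131 B=1610752/172265 G=1024/131] → run A
t=28: vr[A=6144/655 B=1610752/172265 G=1024/131] → run G
t=29: vr[A=6144/655 B=1610752/172265 G=6144/655] → run B
t=30: vr[A=6144/655 B=1946112/172265 G=6144/655] → run A
t=31: vr[B=1946112/172265 G=6144/655] → run G
t=32: vr[B=1946112/172265 G=7168/655] → run G
t=33: vr[B=1946112/172265 G=8192/655] → run B
t=34: vr[B=2281472/172265 G=8192/655] → run G
t=35: vr[B=2281472/172265] → run B
t=36: vr[B=2616832/172265] → run B
t=37: (idle)
t=38: (idle)
t=39: (idle)
t=40: (idle)

completion order = F, E, A, G, B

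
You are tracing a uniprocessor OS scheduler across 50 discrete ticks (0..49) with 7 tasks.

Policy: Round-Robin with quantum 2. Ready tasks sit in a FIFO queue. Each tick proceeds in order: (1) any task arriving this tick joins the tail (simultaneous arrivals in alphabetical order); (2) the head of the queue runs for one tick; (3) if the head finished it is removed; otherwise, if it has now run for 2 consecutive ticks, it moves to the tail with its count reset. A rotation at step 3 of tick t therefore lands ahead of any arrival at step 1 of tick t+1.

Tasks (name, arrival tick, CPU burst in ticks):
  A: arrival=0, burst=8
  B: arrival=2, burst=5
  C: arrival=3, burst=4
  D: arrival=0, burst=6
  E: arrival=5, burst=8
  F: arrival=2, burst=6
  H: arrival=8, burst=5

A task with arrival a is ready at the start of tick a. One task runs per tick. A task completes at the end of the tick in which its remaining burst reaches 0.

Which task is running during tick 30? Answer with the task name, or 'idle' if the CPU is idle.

t=0: queue=[A,D] q_used=0 → run A
t=1: queue=[A,D] q_used=1 → run A
t=2: queue=[D,A,B,F] q_used=0 → run D
t=3: queue=[D,A,B,F,C] q_used=1 → run D
t=4: queue=[A,B,F,C,D] q_used=0 → run A
t=5: queue=[A,B,F,C,D,E] q_used=1 → run A
t=6: queue=[B,F,C,D,E,A] q_used=0 → run B
t=7: queue=[B,F,C,D,E,A] q_used=1 → run B
t=8: queue=[F,C,D,E,A,B,H] q_used=0 → run F
t=9: queue=[F,C,D,E,A,B,H] q_used=1 → run F
t=10: queue=[C,D,E,A,B,H,F] q_used=0 → run C
t=11: queue=[C,D,E,A,B,H,F] q_used=1 → run C
t=12: queue=[D,E,A,B,H,F,C] q_used=0 → run D
t=13: queue=[D,E,A,B,H,F,C] q_used=1 → run D
t=14: queue=[E,A,B,H,F,C,D] q_used=0 → run E
t=15: queue=[E,A,B,H,F,C,D] q_used=1 → run E
t=16: queue=[A,B,H,F,C,D,E] q_used=0 → run A
t=17: queue=[A,B,H,F,C,D,E] q_used=1 → run A
t=18: queue=[B,H,F,C,D,E,A] q_used=0 → run B
t=19: queue=[B,H,F,C,D,E,A] q_used=1 → run B
t=20: queue=[H,F,C,D,E,A,B] q_used=0 → run H
t=21: queue=[H,F,C,D,E,A,B] q_used=1 → run H
t=22: queue=[F,C,D,E,A,B,H] q_used=0 → run F
t=23: queue=[F,C,D,E,A,B,H] q_used=1 → run F
t=24: queue=[C,D,E,A,B,H,F] q_used=0 → run C
t=25: queue=[C,D,E,A,B,H,F] q_used=1 → run C
t=26: queue=[D,E,A,B,H,F] q_used=0 → run D
t=27: queue=[D,E,A,B,H,F] q_used=1 → run D
t=28: queue=[E,A,B,H,F] q_used=0 → run E
t=29: queue=[E,A,B,H,F] q_used=1 → run E
t=30: queue=[A,B,H,F,E] q_used=0 → run A
t=31: queue=[A,B,H,F,E] q_used=1 → run A
t=32: queue=[B,H,F,E] q_used=0 → run B
t=33: queue=[H,F,E] q_used=0 → run H
t=34: queue=[H,F,E] q_used=1 → run H
t=35: queue=[F,E,H] q_used=0 → run F
t=36: queue=[F,E,H] q_used=1 → run F
t=37: queue=[E,H] q_used=0 → run E
t=38: queue=[E,H] q_used=1 → run E
t=39: queue=[H,E] q_used=0 → run H
t=40: queue=[E] q_used=0 → run E
t=41: queue=[E] q_used=1 → run E
t=42: (idle)
t=43: (idle)
t=44: (idle)
t=45: (idle)
t=46: (idle)
t=47: (idle)
t=48: (idle)
t=49: (idle)

running at tick 30 = A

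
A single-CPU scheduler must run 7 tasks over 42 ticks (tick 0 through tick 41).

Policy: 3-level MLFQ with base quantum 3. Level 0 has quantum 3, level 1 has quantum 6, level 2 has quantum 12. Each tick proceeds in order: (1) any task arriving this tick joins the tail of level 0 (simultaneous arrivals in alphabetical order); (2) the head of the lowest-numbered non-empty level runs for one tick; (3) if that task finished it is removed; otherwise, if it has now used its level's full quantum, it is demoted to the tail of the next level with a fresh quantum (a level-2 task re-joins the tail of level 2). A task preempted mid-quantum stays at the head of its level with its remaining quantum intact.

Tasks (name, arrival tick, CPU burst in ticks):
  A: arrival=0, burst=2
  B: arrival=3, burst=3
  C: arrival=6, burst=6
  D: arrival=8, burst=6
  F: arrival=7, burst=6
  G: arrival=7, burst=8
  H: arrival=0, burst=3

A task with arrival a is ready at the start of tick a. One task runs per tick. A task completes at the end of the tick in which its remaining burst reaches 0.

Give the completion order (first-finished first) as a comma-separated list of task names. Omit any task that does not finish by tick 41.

t=0: L0/L1/L2 = AH/-/- → run A
t=1: L0/L1/L2 = AH/-/- → run A
t=2: L0/L1/L2 = H/-/- → run H
t=3: L0/L1/L2 = HB/-/- → run H
t=4: L0/L1/L2 = HB/-/- → run H
t=5: L0/L1/L2 = B/-/- → run B
t=6: L0/L1/L2 = BC/-/- → run B
t=7: L0/L1/L2 = BCFG/-/- → run B
t=8: L0/L1/L2 = CFGD/-/- → run C
t=9: L0/L1/L2 = CFGD/-/- → run C
t=10: L0/L1/L2 = CFGD/-/- → run C
t=11: L0/L1/L2 = FGD/C/- → run F
t=12: L0/L1/L2 = FGD/C/- → run F
t=13: L0/L1/L2 = FGD/C/- → run F
t=14: L0/L1/L2 = GD/CF/- → run G
t=15: L0/L1/L2 = GD/CF/- → run G
t=16: L0/L1/L2 = GD/CF/- → run G
t=17: L0/L1/L2 = D/CFG/- → run D
t=18: L0/L1/L2 = D/CFG/- → run D
t=19: L0/L1/L2 = D/CFG/- → run D
t=20: L0/L1/L2 = -/CFGD/- → run C
t=21: L0/L1/L2 = -/CFGD/- → run C
t=22: L0/L1/L2 = -/CFGD/- → run C
t=23: L0/L1/L2 = -/FGD/- → run F
t=24: L0/L1/L2 = -/FGD/- → run F
t=25: L0/L1/L2 = -/FGD/- → run F
t=26: L0/L1/L2 = -/GD/- → run G
t=27: L0/L1/L2 = -/GD/- → run G
t=28: L0/L1/L2 = -/GD/- → run G
t=29: L0/L1/L2 = -/GD/- → run G
t=30: L0/L1/L2 = -/GD/- → run G
t=31: L0/L1/L2 = -/D/- → run D
t=32: L0/L1/L2 = -/D/- → run D
t=33: L0/L1/L2 = -/D/- → run D
t=34: (idle)
t=35: (idle)
t=36: (idle)
t=37: (idle)
t=38: (idle)
t=39: (idle)
t=40: (idle)
t=41: (idle)

completion order = A, H, B, C, F, G, D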